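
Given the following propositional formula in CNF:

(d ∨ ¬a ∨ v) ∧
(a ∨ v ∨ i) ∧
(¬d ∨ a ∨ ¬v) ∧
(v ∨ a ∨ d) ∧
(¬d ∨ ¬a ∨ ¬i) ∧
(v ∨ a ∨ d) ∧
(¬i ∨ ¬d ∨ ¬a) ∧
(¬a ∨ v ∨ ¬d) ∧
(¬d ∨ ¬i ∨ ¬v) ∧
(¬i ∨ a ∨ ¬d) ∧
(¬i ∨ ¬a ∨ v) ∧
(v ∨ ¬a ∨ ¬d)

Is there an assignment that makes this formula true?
Yes

Yes, the formula is satisfiable.

One satisfying assignment is: v=True, i=False, a=False, d=False

Verification: With this assignment, all 12 clauses evaluate to true.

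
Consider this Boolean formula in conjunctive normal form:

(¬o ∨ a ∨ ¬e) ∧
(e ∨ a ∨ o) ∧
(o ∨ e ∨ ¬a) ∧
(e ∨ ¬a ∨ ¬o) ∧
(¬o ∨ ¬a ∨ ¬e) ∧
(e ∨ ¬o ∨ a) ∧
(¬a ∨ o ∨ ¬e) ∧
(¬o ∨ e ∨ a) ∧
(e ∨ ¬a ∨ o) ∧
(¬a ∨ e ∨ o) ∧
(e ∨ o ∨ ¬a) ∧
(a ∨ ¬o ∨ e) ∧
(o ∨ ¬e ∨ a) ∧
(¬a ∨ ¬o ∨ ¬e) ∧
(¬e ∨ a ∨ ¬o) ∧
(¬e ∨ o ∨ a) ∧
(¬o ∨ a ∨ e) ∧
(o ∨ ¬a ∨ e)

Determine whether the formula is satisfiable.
No

No, the formula is not satisfiable.

No assignment of truth values to the variables can make all 18 clauses true simultaneously.

The formula is UNSAT (unsatisfiable).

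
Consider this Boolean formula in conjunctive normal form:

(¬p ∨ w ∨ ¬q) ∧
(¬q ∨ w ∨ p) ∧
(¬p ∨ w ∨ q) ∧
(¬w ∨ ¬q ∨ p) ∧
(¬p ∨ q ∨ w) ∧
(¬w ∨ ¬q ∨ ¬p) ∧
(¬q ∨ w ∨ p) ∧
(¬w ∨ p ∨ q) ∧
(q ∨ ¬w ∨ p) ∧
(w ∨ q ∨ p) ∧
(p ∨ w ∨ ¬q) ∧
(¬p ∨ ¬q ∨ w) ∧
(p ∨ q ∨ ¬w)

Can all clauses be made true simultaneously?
Yes

Yes, the formula is satisfiable.

One satisfying assignment is: w=True, p=True, q=False

Verification: With this assignment, all 13 clauses evaluate to true.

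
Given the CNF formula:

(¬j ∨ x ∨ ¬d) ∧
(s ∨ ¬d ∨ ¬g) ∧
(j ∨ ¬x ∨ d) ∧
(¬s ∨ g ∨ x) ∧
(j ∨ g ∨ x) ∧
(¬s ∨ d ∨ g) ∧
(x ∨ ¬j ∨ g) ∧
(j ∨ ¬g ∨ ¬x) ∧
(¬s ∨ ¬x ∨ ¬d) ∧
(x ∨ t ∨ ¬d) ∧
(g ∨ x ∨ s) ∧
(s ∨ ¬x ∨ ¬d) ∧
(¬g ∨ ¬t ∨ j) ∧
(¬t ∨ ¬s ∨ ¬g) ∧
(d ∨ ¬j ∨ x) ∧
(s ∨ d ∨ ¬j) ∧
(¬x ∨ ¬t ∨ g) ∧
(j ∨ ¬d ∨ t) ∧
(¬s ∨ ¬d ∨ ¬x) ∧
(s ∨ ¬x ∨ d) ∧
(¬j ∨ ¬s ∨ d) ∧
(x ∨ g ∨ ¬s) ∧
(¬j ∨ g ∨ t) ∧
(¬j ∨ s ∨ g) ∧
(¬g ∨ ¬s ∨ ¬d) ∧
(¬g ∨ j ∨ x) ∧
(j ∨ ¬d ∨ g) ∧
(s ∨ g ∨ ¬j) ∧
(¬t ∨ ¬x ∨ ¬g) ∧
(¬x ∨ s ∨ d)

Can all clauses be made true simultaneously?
No

No, the formula is not satisfiable.

No assignment of truth values to the variables can make all 30 clauses true simultaneously.

The formula is UNSAT (unsatisfiable).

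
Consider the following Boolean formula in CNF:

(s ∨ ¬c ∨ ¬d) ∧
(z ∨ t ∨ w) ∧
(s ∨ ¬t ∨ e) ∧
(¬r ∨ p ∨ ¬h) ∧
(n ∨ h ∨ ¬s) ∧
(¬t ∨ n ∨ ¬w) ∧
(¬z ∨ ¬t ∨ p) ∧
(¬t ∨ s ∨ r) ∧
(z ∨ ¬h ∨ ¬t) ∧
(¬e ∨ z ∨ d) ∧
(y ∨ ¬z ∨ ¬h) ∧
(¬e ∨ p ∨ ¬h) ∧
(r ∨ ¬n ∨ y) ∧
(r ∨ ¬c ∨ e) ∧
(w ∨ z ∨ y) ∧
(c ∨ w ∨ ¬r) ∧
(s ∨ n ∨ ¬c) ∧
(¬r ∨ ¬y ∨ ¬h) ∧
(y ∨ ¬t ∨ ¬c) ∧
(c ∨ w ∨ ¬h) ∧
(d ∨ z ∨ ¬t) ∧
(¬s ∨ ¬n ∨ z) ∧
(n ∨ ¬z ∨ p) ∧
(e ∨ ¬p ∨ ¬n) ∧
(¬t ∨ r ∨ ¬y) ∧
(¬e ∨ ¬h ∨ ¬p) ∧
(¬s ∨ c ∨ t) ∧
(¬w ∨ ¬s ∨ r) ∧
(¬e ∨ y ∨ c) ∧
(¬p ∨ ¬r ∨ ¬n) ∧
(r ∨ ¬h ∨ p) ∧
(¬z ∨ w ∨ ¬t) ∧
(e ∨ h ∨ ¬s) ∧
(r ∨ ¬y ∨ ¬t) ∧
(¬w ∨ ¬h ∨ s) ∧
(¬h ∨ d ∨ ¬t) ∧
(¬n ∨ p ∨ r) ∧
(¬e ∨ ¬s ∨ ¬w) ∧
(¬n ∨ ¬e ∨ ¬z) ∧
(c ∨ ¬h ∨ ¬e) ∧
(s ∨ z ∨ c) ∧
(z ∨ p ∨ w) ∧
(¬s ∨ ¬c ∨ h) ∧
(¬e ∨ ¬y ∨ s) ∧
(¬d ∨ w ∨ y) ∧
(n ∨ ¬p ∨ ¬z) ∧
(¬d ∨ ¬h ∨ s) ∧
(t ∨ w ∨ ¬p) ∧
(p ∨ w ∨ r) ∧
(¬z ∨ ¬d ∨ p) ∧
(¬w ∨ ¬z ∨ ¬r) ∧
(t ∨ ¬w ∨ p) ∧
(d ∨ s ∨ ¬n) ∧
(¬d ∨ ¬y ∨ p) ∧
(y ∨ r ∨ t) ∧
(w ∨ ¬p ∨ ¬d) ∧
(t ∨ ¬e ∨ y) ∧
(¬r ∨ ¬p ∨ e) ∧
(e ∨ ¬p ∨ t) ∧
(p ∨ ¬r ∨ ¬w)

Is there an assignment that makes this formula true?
No

No, the formula is not satisfiable.

No assignment of truth values to the variables can make all 60 clauses true simultaneously.

The formula is UNSAT (unsatisfiable).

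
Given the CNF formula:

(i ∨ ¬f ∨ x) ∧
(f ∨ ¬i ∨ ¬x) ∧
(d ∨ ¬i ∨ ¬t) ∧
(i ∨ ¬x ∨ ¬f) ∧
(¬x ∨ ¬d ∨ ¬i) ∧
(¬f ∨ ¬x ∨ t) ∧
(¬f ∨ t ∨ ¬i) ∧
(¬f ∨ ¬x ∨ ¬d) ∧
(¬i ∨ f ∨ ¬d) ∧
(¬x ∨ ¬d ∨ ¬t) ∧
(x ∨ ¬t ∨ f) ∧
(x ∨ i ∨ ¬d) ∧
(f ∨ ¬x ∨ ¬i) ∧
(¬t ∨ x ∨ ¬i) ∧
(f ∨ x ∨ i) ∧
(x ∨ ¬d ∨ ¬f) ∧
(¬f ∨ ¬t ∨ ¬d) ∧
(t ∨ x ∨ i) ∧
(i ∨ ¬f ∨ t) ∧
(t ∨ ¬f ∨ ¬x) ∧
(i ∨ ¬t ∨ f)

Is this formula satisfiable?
Yes

Yes, the formula is satisfiable.

One satisfying assignment is: x=False, d=False, f=False, t=False, i=True

Verification: With this assignment, all 21 clauses evaluate to true.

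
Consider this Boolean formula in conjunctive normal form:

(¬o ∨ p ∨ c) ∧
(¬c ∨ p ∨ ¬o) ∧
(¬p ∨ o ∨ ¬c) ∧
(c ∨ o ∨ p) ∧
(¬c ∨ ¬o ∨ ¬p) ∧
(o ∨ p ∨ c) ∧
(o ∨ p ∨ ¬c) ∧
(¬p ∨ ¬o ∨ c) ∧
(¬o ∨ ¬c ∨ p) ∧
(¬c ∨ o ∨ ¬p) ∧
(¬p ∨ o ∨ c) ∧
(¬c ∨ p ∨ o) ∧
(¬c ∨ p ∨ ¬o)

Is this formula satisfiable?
No

No, the formula is not satisfiable.

No assignment of truth values to the variables can make all 13 clauses true simultaneously.

The formula is UNSAT (unsatisfiable).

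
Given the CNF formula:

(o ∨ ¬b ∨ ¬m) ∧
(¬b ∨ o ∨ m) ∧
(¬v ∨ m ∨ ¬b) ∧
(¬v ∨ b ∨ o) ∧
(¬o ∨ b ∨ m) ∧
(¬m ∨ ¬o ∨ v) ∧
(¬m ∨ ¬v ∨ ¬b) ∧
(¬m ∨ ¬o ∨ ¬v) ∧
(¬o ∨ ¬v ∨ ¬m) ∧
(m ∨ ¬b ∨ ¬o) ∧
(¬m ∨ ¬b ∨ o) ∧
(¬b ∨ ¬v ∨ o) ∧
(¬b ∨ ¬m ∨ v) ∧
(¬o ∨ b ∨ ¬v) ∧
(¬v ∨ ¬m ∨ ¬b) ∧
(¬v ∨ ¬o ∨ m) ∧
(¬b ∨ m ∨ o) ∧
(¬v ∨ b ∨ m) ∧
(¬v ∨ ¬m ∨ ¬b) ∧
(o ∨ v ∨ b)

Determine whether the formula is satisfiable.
No

No, the formula is not satisfiable.

No assignment of truth values to the variables can make all 20 clauses true simultaneously.

The formula is UNSAT (unsatisfiable).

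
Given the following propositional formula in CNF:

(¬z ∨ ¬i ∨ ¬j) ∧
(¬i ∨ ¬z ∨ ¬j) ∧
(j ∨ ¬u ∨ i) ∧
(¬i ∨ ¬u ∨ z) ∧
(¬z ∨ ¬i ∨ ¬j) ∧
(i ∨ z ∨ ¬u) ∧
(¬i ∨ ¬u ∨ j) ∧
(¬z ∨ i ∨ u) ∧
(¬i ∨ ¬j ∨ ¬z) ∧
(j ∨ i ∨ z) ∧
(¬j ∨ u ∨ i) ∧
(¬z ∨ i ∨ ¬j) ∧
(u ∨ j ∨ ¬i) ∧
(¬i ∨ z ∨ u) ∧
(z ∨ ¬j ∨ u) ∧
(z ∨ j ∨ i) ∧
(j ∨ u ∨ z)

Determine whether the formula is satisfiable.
No

No, the formula is not satisfiable.

No assignment of truth values to the variables can make all 17 clauses true simultaneously.

The formula is UNSAT (unsatisfiable).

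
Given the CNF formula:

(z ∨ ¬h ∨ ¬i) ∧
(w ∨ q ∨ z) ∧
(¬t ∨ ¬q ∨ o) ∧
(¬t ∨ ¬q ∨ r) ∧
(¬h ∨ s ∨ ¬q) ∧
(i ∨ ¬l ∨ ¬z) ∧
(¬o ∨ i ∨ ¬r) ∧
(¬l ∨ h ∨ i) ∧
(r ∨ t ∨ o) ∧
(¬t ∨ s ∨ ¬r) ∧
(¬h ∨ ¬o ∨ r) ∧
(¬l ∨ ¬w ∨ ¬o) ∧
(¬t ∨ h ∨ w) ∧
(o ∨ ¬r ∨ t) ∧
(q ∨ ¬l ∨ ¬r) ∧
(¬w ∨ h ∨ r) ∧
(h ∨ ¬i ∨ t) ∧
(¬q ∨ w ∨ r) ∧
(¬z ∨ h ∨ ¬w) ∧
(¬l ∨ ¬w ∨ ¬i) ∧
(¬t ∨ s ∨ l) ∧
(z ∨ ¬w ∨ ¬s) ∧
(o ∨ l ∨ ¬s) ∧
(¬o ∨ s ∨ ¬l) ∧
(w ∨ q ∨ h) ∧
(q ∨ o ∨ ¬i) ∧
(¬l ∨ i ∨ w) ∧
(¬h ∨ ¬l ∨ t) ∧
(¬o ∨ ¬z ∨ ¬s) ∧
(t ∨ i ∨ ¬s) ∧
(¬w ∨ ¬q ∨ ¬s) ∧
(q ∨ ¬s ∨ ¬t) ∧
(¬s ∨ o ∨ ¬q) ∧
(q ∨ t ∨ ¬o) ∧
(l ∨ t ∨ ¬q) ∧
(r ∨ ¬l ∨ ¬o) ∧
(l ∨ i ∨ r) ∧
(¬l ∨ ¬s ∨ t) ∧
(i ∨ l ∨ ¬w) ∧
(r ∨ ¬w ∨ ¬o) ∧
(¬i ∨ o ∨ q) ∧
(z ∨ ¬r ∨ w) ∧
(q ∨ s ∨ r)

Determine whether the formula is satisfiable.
No

No, the formula is not satisfiable.

No assignment of truth values to the variables can make all 43 clauses true simultaneously.

The formula is UNSAT (unsatisfiable).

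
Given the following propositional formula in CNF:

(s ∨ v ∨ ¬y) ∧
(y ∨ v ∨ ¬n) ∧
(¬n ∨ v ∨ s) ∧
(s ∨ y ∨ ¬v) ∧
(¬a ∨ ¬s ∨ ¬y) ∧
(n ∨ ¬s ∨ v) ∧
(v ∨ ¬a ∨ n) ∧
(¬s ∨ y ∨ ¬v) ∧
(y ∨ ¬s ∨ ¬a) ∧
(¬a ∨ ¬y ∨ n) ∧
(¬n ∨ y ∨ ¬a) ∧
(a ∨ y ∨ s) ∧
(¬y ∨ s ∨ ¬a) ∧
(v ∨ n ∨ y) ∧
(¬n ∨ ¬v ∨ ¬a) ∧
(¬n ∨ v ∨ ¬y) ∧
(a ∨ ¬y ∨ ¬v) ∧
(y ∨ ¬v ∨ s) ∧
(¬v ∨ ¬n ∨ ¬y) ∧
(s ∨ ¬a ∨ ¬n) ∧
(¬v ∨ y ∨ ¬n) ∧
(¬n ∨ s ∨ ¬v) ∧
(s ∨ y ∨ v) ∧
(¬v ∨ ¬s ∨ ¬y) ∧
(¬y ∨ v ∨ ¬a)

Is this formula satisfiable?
No

No, the formula is not satisfiable.

No assignment of truth values to the variables can make all 25 clauses true simultaneously.

The formula is UNSAT (unsatisfiable).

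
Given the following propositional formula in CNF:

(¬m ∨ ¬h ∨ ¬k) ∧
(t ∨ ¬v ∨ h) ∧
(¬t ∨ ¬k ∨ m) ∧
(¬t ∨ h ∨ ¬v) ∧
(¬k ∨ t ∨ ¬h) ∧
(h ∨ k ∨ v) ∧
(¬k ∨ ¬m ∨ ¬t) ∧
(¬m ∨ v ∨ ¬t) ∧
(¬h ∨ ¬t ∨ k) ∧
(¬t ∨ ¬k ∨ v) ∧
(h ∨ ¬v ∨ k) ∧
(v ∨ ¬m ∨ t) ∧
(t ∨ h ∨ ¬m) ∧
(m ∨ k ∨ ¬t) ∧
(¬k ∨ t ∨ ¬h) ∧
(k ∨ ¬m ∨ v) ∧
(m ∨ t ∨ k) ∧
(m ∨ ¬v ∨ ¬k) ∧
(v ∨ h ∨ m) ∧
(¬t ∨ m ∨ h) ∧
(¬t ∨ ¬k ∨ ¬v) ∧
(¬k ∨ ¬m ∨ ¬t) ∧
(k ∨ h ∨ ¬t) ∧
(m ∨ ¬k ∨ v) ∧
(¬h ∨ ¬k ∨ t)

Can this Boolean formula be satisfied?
Yes

Yes, the formula is satisfiable.

One satisfying assignment is: v=True, h=True, m=True, t=False, k=False

Verification: With this assignment, all 25 clauses evaluate to true.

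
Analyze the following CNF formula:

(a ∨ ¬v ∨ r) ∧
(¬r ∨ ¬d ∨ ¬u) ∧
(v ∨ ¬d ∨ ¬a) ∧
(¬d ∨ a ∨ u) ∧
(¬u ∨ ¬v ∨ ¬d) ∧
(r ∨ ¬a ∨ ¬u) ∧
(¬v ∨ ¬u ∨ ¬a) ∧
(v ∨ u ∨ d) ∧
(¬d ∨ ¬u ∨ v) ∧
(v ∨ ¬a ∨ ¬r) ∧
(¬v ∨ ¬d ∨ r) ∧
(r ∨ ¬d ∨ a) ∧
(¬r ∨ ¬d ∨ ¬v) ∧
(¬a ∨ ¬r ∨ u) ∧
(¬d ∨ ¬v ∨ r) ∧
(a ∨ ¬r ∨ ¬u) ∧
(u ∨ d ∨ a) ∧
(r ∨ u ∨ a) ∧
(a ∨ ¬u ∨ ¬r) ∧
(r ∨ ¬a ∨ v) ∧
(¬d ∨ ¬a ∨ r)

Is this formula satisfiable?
Yes

Yes, the formula is satisfiable.

One satisfying assignment is: d=False, u=False, r=False, v=True, a=True

Verification: With this assignment, all 21 clauses evaluate to true.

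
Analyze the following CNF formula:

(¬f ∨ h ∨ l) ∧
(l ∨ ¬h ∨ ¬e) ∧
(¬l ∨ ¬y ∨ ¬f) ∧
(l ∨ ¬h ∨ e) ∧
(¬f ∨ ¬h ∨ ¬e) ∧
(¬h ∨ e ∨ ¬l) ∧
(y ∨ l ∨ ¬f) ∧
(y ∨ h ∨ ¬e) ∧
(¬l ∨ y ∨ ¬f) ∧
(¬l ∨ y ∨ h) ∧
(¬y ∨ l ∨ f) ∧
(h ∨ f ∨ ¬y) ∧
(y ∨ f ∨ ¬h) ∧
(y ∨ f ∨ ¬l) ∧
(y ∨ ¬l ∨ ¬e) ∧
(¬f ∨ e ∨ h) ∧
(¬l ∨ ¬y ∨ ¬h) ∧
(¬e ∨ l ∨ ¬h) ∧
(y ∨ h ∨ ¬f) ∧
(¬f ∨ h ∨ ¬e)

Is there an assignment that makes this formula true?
Yes

Yes, the formula is satisfiable.

One satisfying assignment is: h=False, y=False, e=False, l=False, f=False

Verification: With this assignment, all 20 clauses evaluate to true.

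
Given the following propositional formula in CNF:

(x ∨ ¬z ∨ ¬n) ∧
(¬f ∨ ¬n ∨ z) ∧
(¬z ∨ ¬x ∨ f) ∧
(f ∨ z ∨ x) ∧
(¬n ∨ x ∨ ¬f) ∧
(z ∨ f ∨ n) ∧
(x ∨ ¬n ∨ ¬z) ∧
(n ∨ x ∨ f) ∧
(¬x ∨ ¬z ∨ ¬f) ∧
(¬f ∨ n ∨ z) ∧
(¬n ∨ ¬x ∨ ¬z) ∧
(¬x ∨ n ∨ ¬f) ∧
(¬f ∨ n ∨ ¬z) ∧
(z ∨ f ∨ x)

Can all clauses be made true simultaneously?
Yes

Yes, the formula is satisfiable.

One satisfying assignment is: z=False, x=True, n=True, f=False

Verification: With this assignment, all 14 clauses evaluate to true.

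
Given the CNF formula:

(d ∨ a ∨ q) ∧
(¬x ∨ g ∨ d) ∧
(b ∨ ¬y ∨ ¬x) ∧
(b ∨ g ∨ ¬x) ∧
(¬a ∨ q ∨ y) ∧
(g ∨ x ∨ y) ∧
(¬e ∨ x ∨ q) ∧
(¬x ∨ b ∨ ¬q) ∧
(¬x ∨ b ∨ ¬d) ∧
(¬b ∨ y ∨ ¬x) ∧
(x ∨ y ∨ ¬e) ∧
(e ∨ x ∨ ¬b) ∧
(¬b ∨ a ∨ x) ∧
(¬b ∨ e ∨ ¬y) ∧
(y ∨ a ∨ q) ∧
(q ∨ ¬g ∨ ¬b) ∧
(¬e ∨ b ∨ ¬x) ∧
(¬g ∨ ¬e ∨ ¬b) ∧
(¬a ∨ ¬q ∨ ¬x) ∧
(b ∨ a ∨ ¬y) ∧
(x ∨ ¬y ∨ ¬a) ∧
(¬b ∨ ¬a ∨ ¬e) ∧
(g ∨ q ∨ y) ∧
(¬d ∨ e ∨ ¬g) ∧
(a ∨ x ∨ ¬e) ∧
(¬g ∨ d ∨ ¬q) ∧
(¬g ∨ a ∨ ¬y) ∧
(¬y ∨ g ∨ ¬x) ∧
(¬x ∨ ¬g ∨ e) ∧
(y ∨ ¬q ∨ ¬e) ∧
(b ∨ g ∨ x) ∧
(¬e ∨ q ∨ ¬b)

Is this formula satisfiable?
No

No, the formula is not satisfiable.

No assignment of truth values to the variables can make all 32 clauses true simultaneously.

The formula is UNSAT (unsatisfiable).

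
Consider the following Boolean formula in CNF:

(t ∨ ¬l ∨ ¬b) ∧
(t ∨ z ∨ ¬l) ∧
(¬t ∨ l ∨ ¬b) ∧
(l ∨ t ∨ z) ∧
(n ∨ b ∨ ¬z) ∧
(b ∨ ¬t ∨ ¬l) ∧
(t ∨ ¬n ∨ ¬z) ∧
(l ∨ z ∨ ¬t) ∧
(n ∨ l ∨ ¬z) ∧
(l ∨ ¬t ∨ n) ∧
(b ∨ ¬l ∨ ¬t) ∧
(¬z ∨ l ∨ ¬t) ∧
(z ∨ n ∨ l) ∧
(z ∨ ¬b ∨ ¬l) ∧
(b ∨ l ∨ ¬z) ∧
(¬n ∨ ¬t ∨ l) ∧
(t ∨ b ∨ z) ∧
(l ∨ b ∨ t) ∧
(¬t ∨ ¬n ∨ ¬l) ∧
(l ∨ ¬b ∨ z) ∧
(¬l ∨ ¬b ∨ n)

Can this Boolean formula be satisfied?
No

No, the formula is not satisfiable.

No assignment of truth values to the variables can make all 21 clauses true simultaneously.

The formula is UNSAT (unsatisfiable).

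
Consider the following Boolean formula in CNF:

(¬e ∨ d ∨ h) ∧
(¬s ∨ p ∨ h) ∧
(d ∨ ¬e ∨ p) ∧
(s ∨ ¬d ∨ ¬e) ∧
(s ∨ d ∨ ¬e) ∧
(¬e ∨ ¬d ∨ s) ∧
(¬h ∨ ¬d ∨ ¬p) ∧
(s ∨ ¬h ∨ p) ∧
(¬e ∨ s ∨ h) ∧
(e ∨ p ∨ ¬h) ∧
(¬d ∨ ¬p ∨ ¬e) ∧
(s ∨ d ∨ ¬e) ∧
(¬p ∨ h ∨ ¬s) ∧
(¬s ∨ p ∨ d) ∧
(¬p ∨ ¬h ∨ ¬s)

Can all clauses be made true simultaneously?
Yes

Yes, the formula is satisfiable.

One satisfying assignment is: p=False, h=False, e=False, s=False, d=False

Verification: With this assignment, all 15 clauses evaluate to true.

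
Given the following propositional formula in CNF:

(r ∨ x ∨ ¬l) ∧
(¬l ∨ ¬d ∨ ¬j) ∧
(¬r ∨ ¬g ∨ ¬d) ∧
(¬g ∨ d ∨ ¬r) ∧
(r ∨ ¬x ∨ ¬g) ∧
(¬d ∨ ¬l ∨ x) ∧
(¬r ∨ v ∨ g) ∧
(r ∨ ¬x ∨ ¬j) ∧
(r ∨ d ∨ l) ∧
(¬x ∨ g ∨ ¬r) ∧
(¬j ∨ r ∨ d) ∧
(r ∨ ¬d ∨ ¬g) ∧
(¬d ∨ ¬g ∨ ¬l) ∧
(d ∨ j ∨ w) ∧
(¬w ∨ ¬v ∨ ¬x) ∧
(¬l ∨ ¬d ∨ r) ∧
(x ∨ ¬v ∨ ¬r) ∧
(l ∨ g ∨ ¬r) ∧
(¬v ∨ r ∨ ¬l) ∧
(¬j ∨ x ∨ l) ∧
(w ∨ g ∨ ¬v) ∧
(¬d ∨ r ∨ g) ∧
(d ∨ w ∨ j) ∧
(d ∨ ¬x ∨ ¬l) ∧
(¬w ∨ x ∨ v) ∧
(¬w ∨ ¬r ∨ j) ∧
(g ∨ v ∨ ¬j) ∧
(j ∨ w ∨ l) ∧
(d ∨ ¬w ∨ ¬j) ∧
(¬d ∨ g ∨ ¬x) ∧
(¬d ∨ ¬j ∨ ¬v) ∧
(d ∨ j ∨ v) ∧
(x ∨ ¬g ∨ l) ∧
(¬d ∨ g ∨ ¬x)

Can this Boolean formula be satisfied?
No

No, the formula is not satisfiable.

No assignment of truth values to the variables can make all 34 clauses true simultaneously.

The formula is UNSAT (unsatisfiable).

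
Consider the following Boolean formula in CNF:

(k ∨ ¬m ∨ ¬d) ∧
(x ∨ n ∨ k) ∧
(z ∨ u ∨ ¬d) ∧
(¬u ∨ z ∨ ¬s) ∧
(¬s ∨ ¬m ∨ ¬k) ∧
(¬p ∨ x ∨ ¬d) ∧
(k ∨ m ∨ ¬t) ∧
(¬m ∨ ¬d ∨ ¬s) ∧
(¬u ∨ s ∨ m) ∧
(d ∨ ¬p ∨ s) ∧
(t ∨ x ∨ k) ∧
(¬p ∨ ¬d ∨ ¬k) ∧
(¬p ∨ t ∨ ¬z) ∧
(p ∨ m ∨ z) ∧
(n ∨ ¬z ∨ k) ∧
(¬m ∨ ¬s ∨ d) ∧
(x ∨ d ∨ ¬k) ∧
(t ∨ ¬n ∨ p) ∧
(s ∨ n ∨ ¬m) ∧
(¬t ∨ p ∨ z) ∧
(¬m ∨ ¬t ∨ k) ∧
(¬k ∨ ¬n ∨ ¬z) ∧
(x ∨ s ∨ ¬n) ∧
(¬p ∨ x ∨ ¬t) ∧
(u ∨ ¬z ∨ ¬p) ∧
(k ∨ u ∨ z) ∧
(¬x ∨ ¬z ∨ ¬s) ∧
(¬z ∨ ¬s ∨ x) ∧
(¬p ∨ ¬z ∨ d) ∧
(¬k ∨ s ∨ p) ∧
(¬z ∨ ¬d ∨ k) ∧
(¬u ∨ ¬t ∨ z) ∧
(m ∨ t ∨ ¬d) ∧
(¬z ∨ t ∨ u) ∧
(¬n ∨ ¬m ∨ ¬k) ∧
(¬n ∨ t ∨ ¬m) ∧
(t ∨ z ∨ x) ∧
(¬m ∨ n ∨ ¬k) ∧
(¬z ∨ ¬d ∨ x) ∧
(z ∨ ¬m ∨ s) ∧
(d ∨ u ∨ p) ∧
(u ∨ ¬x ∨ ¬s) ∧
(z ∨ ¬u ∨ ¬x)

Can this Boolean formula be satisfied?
No

No, the formula is not satisfiable.

No assignment of truth values to the variables can make all 43 clauses true simultaneously.

The formula is UNSAT (unsatisfiable).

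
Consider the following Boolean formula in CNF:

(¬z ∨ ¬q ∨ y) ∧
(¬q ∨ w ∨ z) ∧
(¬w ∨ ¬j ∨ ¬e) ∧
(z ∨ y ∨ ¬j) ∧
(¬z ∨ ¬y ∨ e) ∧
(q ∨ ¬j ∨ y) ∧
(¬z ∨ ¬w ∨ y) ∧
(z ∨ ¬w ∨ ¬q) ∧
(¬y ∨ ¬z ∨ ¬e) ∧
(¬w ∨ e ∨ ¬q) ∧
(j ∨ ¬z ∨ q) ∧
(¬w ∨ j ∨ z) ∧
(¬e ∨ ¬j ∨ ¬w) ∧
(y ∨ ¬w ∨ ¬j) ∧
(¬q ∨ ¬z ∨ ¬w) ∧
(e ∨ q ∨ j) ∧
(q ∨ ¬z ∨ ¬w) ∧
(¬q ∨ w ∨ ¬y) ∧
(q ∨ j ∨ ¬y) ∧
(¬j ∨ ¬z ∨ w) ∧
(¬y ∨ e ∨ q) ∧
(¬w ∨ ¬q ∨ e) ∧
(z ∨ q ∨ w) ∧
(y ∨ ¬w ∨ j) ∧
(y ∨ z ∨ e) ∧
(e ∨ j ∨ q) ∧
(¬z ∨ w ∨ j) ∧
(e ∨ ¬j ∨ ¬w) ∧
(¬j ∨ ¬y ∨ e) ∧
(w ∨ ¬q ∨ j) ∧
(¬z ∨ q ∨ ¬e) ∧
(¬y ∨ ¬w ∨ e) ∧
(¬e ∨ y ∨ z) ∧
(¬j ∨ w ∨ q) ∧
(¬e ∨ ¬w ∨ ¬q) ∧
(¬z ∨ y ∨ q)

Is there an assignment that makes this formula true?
No

No, the formula is not satisfiable.

No assignment of truth values to the variables can make all 36 clauses true simultaneously.

The formula is UNSAT (unsatisfiable).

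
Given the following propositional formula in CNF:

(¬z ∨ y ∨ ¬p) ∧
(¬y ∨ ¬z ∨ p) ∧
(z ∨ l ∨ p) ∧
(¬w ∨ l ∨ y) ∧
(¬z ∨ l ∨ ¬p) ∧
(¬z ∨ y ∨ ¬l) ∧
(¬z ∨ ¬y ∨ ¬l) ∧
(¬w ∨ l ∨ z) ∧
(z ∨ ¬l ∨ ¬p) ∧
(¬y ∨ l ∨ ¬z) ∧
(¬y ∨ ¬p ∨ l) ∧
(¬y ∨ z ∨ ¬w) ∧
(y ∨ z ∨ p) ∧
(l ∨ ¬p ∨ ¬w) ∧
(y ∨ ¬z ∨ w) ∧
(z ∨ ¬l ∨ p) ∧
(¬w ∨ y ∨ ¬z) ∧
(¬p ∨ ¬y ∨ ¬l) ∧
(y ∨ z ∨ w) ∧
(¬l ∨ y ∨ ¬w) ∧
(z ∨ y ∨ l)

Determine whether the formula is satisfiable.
No

No, the formula is not satisfiable.

No assignment of truth values to the variables can make all 21 clauses true simultaneously.

The formula is UNSAT (unsatisfiable).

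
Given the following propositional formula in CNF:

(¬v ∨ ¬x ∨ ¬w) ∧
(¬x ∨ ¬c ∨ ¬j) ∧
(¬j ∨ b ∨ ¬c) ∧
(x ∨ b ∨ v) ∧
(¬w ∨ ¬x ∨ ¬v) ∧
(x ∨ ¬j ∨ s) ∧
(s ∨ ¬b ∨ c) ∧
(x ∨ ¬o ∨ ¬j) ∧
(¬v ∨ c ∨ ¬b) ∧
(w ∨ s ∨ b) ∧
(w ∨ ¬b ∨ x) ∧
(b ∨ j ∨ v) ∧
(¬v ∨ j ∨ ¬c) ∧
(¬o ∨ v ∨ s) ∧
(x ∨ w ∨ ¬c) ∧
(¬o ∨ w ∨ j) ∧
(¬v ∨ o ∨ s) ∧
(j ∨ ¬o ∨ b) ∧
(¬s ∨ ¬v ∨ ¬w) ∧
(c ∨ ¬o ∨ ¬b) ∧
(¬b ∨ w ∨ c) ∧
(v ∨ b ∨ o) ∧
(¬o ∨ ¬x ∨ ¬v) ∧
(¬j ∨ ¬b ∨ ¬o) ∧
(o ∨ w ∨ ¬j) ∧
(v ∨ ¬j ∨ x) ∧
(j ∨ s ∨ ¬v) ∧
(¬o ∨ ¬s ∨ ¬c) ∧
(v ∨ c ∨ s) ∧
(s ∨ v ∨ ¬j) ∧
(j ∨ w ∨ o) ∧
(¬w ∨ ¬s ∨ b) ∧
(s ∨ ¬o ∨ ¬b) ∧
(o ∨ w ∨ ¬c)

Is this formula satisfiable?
Yes

Yes, the formula is satisfiable.

One satisfying assignment is: c=False, x=True, o=True, v=False, b=False, j=True, s=True, w=False

Verification: With this assignment, all 34 clauses evaluate to true.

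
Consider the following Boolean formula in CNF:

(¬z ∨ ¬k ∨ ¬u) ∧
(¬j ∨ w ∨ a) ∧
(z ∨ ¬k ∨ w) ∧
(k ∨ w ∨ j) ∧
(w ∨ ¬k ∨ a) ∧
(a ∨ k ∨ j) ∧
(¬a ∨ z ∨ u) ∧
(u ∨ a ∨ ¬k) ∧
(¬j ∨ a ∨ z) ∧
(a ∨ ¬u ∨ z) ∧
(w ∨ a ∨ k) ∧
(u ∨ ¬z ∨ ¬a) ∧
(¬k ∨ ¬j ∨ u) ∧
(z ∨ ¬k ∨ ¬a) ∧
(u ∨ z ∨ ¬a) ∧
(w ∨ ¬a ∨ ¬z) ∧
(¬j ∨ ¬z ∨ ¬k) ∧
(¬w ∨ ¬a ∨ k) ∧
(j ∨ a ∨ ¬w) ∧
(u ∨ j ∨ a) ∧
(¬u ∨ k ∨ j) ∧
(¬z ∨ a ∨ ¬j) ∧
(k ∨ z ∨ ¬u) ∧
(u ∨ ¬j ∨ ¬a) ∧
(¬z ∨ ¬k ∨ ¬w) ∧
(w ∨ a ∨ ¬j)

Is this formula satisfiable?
No

No, the formula is not satisfiable.

No assignment of truth values to the variables can make all 26 clauses true simultaneously.

The formula is UNSAT (unsatisfiable).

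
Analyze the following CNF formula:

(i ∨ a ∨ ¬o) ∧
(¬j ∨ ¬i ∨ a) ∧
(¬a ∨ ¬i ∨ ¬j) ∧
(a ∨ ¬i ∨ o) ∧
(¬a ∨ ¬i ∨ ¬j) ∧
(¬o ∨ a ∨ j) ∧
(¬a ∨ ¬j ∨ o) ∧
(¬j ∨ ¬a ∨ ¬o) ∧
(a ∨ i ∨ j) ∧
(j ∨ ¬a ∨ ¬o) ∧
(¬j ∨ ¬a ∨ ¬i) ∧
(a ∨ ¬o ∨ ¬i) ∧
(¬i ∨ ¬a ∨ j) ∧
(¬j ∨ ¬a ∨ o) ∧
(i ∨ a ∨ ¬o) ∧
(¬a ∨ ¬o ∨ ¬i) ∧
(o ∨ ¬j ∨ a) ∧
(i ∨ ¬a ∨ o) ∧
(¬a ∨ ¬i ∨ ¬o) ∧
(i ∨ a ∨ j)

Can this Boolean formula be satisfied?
No

No, the formula is not satisfiable.

No assignment of truth values to the variables can make all 20 clauses true simultaneously.

The formula is UNSAT (unsatisfiable).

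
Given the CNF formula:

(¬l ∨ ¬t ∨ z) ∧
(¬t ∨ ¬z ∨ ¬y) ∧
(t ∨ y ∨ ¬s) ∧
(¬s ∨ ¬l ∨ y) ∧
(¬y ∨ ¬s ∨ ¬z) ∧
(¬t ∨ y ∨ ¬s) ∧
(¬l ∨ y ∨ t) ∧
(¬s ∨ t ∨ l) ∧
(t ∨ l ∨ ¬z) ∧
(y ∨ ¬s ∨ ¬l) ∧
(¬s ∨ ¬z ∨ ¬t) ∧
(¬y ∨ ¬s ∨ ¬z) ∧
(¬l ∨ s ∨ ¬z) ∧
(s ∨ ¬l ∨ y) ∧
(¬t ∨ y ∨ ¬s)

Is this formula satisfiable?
Yes

Yes, the formula is satisfiable.

One satisfying assignment is: s=False, t=False, z=False, y=False, l=False

Verification: With this assignment, all 15 clauses evaluate to true.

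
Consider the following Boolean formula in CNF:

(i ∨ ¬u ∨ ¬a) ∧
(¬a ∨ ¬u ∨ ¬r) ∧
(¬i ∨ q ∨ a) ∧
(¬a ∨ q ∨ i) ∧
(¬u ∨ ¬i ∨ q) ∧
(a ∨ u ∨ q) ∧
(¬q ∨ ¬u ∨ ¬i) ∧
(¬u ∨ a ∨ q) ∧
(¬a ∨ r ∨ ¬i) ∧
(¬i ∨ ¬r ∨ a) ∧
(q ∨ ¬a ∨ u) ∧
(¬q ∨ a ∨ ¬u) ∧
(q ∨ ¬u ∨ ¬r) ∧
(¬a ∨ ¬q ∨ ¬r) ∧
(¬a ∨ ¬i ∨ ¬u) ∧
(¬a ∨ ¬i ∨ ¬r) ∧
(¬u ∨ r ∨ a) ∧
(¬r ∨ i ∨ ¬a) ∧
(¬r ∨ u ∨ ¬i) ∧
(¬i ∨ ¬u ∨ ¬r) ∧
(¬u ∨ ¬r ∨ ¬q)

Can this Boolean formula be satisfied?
Yes

Yes, the formula is satisfiable.

One satisfying assignment is: i=False, r=False, a=False, q=True, u=False

Verification: With this assignment, all 21 clauses evaluate to true.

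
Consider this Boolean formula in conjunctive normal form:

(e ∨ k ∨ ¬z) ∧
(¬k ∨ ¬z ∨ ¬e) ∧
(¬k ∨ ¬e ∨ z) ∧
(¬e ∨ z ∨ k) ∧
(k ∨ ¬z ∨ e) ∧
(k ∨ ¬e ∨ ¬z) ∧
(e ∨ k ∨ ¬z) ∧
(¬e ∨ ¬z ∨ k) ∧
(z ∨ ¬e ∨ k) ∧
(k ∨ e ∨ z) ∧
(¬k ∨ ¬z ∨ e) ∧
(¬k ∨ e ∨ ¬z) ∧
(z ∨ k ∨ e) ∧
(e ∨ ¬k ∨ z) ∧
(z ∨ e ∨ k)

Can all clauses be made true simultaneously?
No

No, the formula is not satisfiable.

No assignment of truth values to the variables can make all 15 clauses true simultaneously.

The formula is UNSAT (unsatisfiable).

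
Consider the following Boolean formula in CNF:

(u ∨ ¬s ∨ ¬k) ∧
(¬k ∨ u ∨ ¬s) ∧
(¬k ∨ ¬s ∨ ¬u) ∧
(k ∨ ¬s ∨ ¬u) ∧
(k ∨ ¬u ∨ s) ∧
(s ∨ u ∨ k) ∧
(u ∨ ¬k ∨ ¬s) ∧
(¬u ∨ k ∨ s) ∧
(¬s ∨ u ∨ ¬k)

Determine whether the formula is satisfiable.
Yes

Yes, the formula is satisfiable.

One satisfying assignment is: u=False, k=False, s=True

Verification: With this assignment, all 9 clauses evaluate to true.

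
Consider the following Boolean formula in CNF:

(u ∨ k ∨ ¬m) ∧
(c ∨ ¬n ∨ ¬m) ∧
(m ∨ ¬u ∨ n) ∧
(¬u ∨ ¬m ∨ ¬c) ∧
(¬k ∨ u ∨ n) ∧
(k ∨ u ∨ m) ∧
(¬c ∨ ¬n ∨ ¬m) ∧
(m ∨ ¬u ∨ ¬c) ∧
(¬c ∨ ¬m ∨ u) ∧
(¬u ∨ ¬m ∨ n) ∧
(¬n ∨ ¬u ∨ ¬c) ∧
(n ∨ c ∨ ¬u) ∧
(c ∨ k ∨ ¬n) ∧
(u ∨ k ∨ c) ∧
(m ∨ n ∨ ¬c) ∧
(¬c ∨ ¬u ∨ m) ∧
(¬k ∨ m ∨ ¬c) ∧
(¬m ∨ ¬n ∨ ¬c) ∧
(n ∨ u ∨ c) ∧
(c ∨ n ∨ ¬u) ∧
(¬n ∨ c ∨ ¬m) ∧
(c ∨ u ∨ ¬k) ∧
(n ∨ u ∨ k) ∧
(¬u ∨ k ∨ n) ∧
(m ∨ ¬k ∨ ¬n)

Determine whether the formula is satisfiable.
No

No, the formula is not satisfiable.

No assignment of truth values to the variables can make all 25 clauses true simultaneously.

The formula is UNSAT (unsatisfiable).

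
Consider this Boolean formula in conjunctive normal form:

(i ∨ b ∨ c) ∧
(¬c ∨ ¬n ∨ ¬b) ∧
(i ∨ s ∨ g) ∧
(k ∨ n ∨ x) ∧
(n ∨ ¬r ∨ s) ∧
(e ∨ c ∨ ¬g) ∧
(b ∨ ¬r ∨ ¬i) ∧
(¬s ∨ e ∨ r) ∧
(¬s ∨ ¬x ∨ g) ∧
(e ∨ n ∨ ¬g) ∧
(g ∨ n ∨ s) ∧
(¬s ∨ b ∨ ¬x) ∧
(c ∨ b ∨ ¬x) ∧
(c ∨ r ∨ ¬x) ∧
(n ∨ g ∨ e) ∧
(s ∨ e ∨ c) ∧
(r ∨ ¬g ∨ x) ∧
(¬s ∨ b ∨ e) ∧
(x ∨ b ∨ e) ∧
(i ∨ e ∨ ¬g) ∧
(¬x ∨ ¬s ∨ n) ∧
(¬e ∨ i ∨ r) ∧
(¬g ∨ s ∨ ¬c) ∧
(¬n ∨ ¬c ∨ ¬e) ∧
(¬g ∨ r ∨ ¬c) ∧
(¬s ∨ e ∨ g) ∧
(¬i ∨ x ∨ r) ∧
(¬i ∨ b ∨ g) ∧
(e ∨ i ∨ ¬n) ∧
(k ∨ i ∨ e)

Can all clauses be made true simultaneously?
Yes

Yes, the formula is satisfiable.

One satisfying assignment is: x=False, e=True, i=False, r=True, n=True, c=False, b=True, g=True, s=False, k=False

Verification: With this assignment, all 30 clauses evaluate to true.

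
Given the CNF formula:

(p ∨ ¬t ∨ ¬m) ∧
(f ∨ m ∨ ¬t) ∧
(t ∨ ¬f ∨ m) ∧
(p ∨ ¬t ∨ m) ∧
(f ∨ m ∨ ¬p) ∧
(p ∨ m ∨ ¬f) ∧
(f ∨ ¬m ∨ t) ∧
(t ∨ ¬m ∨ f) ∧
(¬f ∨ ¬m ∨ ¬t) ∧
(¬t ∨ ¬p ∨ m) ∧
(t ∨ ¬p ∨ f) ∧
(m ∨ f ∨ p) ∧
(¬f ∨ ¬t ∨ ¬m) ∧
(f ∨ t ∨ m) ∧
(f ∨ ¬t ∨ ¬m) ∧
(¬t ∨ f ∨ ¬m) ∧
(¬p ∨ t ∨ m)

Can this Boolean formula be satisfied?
Yes

Yes, the formula is satisfiable.

One satisfying assignment is: m=True, t=False, p=False, f=True

Verification: With this assignment, all 17 clauses evaluate to true.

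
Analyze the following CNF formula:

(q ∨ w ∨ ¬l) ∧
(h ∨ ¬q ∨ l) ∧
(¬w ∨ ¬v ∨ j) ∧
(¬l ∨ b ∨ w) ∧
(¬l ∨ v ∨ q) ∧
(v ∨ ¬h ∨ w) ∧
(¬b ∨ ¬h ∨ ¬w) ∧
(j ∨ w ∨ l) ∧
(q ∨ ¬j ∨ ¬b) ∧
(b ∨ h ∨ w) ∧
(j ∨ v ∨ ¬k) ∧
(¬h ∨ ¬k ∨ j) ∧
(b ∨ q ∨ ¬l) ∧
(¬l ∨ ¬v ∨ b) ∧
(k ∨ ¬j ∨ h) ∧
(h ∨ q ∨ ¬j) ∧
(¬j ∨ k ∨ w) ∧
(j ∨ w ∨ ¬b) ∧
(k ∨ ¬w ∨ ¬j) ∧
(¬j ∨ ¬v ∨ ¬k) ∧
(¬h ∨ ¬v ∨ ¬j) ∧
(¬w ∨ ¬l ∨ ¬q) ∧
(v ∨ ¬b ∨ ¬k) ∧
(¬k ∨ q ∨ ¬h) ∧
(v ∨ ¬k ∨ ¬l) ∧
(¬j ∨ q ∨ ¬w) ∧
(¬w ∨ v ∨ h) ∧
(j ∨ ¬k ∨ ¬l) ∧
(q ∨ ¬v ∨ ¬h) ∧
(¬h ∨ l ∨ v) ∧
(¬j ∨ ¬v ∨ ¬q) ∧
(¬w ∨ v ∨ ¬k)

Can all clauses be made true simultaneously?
No

No, the formula is not satisfiable.

No assignment of truth values to the variables can make all 32 clauses true simultaneously.

The formula is UNSAT (unsatisfiable).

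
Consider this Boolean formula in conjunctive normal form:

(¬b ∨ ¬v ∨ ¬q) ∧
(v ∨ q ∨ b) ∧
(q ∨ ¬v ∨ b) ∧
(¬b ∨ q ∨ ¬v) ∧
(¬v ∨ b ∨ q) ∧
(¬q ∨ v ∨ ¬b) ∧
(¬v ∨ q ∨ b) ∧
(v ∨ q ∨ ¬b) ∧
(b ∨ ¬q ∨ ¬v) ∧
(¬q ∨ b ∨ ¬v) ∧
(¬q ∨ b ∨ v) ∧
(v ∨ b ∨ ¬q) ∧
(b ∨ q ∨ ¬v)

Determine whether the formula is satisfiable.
No

No, the formula is not satisfiable.

No assignment of truth values to the variables can make all 13 clauses true simultaneously.

The formula is UNSAT (unsatisfiable).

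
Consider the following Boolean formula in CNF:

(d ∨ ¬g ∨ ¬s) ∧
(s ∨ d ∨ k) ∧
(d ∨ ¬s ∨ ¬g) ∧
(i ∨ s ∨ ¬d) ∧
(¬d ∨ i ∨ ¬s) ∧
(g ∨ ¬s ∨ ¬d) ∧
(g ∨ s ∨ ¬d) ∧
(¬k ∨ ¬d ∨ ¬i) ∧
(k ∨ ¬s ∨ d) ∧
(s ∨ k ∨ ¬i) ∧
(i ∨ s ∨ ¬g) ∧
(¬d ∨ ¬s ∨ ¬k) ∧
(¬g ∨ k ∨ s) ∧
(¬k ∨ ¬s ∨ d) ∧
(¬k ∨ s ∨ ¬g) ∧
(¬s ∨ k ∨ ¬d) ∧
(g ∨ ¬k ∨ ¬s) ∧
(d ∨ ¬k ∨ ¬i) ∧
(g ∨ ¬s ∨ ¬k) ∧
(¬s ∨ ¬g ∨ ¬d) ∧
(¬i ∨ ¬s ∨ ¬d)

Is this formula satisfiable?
Yes

Yes, the formula is satisfiable.

One satisfying assignment is: d=False, k=True, i=False, g=False, s=False

Verification: With this assignment, all 21 clauses evaluate to true.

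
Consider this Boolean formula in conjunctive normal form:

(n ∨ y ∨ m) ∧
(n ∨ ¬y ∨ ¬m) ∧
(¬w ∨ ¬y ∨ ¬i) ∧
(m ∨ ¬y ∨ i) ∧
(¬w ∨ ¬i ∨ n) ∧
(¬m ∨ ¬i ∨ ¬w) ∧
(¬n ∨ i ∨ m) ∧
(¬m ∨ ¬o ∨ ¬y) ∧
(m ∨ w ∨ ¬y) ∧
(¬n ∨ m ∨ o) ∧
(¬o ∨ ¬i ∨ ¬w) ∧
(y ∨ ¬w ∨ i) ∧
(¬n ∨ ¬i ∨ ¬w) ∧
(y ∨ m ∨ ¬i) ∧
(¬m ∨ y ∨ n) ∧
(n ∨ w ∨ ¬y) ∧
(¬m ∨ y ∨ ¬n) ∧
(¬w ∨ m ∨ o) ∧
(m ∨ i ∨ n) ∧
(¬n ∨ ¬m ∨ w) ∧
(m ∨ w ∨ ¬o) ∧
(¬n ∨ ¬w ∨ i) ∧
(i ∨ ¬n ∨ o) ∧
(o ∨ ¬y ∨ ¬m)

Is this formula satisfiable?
No

No, the formula is not satisfiable.

No assignment of truth values to the variables can make all 24 clauses true simultaneously.

The formula is UNSAT (unsatisfiable).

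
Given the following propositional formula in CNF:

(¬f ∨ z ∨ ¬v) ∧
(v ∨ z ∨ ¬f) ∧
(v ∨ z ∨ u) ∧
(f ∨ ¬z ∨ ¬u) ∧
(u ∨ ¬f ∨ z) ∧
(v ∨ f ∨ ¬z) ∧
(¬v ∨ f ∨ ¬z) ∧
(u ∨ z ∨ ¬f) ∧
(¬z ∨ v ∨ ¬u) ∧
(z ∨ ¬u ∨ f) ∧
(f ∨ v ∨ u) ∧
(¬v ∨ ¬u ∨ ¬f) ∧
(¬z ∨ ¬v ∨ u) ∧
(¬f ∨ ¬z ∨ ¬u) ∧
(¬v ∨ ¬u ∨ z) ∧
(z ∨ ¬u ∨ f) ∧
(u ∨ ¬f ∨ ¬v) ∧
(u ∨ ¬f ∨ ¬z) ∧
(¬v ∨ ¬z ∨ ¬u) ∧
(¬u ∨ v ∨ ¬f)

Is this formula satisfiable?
Yes

Yes, the formula is satisfiable.

One satisfying assignment is: v=True, f=False, u=False, z=False

Verification: With this assignment, all 20 clauses evaluate to true.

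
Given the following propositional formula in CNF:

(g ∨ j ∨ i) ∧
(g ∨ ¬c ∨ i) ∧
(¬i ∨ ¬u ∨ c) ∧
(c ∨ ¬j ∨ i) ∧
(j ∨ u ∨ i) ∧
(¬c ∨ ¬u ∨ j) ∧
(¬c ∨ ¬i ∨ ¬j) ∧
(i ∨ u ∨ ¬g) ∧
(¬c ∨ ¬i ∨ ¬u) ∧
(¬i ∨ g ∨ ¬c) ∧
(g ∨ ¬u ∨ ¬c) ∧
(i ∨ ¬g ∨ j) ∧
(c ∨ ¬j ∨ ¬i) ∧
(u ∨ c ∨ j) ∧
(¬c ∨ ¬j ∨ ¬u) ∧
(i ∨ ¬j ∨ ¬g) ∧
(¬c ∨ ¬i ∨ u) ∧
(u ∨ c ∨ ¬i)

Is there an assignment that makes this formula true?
No

No, the formula is not satisfiable.

No assignment of truth values to the variables can make all 18 clauses true simultaneously.

The formula is UNSAT (unsatisfiable).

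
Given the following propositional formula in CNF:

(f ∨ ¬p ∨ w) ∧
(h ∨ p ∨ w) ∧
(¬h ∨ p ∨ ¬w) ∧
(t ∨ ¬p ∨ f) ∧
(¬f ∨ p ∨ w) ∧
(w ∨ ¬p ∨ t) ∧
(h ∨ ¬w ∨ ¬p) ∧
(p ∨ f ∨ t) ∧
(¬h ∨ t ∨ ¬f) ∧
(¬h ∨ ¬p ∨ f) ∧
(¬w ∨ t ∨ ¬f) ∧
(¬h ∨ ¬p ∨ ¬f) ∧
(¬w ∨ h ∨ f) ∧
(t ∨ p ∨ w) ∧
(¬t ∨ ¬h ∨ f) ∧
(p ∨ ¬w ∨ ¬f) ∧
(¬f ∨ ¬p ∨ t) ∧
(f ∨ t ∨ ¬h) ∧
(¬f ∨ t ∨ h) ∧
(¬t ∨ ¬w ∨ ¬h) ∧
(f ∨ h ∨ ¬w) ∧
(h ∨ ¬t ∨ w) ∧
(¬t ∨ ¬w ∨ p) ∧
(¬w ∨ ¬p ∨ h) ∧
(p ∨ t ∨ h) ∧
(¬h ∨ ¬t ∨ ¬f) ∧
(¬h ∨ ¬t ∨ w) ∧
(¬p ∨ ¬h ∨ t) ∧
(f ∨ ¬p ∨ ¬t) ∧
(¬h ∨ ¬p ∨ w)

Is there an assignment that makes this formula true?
No

No, the formula is not satisfiable.

No assignment of truth values to the variables can make all 30 clauses true simultaneously.

The formula is UNSAT (unsatisfiable).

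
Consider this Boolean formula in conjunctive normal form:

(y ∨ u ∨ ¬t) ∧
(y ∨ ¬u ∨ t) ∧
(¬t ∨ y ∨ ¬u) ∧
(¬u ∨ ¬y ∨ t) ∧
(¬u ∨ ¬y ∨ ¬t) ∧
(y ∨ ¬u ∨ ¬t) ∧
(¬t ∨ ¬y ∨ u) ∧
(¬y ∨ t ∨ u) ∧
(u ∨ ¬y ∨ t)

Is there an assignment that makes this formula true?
Yes

Yes, the formula is satisfiable.

One satisfying assignment is: t=False, y=False, u=False

Verification: With this assignment, all 9 clauses evaluate to true.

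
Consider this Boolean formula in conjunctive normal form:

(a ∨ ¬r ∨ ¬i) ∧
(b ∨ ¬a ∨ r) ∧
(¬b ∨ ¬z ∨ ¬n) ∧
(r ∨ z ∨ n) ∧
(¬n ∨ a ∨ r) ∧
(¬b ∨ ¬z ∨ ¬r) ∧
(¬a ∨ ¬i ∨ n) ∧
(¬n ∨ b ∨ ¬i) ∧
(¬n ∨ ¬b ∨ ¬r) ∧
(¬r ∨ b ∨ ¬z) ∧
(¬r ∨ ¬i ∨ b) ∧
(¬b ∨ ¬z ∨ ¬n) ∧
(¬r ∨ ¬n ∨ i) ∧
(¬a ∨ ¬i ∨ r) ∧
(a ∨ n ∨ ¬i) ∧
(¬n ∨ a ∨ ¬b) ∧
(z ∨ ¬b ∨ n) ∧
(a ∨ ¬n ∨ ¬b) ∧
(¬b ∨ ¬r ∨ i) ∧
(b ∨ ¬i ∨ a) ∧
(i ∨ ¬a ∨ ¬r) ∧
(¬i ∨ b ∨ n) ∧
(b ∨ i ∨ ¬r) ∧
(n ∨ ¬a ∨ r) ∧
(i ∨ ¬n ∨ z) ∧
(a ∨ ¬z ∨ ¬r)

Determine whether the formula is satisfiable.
Yes

Yes, the formula is satisfiable.

One satisfying assignment is: b=False, i=False, a=False, r=False, z=True, n=False

Verification: With this assignment, all 26 clauses evaluate to true.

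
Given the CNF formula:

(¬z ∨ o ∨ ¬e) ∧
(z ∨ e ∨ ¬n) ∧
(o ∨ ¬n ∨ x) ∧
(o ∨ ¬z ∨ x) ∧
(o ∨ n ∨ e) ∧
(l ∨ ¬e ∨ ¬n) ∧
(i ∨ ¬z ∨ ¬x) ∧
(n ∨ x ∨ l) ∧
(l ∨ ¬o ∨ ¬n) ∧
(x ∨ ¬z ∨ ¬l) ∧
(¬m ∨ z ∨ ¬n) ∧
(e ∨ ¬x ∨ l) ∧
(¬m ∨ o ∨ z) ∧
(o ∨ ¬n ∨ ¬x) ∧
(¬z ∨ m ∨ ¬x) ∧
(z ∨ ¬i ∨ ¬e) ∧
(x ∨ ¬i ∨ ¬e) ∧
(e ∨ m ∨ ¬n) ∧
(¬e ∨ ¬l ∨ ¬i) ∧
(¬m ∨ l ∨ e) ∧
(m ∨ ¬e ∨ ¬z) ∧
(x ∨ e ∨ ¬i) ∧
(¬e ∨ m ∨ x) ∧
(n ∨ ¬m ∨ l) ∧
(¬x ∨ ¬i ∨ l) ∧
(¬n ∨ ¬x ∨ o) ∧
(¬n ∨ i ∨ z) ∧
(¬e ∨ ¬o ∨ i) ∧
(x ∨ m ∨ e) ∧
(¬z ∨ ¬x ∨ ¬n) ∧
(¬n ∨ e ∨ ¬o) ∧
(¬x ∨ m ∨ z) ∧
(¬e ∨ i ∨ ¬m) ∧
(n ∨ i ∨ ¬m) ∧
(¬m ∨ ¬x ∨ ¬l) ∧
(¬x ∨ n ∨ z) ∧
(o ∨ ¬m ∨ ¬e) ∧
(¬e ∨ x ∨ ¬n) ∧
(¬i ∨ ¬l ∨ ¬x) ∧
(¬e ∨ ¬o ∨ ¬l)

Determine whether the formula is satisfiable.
No

No, the formula is not satisfiable.

No assignment of truth values to the variables can make all 40 clauses true simultaneously.

The formula is UNSAT (unsatisfiable).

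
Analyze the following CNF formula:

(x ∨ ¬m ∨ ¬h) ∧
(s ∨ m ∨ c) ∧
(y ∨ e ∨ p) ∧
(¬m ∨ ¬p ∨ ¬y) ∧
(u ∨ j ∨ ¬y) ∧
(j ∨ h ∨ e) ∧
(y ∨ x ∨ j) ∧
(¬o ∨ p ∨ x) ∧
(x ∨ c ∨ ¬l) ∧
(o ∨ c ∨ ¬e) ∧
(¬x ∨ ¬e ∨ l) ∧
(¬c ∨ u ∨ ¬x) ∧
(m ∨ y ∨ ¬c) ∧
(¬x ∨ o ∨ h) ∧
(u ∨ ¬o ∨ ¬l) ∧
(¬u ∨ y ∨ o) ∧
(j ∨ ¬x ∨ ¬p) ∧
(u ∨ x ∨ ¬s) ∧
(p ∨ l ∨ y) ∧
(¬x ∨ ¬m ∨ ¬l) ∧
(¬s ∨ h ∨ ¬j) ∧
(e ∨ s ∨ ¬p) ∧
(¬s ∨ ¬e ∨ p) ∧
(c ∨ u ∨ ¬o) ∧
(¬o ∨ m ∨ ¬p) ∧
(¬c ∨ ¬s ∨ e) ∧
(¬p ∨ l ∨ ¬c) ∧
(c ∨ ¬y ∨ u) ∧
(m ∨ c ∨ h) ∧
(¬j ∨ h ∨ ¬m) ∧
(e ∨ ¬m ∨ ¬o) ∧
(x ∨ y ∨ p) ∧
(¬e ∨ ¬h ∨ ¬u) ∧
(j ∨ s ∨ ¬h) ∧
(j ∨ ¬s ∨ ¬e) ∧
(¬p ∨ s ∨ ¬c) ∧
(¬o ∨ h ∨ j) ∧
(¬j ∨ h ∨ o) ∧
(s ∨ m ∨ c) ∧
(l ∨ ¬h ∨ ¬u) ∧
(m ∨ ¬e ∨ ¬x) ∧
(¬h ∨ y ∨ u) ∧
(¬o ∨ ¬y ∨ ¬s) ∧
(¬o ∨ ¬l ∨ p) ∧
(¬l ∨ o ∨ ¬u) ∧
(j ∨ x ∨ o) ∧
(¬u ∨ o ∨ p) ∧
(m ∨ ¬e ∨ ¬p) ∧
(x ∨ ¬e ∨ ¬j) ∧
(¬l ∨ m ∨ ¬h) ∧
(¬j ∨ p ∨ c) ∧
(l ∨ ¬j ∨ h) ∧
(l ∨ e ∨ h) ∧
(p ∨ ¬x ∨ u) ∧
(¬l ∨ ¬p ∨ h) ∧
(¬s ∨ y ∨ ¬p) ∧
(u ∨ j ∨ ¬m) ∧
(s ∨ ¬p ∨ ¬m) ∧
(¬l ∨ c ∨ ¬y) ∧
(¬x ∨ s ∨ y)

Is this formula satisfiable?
Yes

Yes, the formula is satisfiable.

One satisfying assignment is: l=False, c=True, x=False, y=True, p=False, e=False, h=True, u=False, m=False, o=False, s=False, j=True

Verification: With this assignment, all 60 clauses evaluate to true.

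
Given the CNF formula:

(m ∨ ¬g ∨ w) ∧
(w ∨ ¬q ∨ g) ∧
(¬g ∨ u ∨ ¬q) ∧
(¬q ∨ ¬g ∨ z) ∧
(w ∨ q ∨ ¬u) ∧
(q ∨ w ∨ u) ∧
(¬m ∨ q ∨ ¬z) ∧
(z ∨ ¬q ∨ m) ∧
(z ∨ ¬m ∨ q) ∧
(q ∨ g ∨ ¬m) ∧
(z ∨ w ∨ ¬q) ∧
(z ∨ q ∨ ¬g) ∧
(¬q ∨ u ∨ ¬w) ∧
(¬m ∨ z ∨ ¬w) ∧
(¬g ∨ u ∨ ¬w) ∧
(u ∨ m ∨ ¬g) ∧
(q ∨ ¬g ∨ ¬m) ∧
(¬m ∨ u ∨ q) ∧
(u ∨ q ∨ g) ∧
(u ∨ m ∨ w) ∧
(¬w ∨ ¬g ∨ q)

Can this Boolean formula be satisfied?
Yes

Yes, the formula is satisfiable.

One satisfying assignment is: m=False, z=True, u=True, g=False, w=True, q=False

Verification: With this assignment, all 21 clauses evaluate to true.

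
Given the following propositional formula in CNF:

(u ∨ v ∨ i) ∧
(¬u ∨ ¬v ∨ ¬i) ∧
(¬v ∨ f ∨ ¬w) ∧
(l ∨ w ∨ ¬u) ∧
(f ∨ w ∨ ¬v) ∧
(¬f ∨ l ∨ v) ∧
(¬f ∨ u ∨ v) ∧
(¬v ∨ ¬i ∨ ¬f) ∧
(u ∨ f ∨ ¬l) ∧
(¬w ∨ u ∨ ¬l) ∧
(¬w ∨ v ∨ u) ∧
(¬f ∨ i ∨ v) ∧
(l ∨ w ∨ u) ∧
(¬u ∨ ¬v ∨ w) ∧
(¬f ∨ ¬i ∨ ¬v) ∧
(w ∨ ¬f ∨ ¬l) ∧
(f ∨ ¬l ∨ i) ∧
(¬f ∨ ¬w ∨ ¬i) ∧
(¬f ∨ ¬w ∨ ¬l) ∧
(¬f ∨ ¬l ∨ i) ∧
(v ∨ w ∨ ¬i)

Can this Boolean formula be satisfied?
Yes

Yes, the formula is satisfiable.

One satisfying assignment is: w=True, i=False, v=False, f=False, u=True, l=False

Verification: With this assignment, all 21 clauses evaluate to true.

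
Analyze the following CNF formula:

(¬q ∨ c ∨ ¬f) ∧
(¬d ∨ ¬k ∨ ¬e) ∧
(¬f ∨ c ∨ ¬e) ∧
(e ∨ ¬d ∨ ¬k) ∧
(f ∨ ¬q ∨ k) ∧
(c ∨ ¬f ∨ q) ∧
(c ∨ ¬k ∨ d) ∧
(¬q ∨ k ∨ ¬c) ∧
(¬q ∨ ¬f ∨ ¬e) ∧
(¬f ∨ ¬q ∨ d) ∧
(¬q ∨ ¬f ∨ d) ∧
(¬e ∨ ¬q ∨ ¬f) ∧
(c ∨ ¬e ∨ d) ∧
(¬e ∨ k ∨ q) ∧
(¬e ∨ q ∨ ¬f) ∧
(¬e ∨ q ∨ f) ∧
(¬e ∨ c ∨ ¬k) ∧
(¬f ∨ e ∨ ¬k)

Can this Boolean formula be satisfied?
Yes

Yes, the formula is satisfiable.

One satisfying assignment is: k=False, q=False, d=False, c=False, e=False, f=False

Verification: With this assignment, all 18 clauses evaluate to true.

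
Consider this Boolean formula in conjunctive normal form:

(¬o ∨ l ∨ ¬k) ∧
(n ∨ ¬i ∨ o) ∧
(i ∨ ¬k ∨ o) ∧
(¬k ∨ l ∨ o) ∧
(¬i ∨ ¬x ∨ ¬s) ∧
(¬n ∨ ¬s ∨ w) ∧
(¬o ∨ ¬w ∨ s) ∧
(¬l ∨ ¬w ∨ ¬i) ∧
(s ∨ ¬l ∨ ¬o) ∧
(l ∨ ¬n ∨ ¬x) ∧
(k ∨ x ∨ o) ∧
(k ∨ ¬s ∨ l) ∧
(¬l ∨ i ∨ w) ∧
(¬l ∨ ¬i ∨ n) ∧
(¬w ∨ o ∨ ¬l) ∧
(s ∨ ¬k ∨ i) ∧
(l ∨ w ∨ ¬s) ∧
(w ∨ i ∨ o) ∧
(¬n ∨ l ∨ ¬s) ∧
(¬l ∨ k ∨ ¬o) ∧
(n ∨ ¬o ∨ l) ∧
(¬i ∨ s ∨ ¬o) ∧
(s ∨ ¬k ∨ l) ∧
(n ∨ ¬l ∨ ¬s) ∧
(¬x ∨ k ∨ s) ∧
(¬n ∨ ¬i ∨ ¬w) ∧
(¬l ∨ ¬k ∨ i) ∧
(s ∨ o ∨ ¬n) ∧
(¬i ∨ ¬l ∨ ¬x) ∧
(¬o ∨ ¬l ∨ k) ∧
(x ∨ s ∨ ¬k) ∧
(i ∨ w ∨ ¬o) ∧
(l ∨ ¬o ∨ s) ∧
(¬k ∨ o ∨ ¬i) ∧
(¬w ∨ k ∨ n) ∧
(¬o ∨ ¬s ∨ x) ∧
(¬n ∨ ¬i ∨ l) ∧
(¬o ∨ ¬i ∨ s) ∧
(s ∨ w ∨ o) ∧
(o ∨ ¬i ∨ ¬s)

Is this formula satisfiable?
No

No, the formula is not satisfiable.

No assignment of truth values to the variables can make all 40 clauses true simultaneously.

The formula is UNSAT (unsatisfiable).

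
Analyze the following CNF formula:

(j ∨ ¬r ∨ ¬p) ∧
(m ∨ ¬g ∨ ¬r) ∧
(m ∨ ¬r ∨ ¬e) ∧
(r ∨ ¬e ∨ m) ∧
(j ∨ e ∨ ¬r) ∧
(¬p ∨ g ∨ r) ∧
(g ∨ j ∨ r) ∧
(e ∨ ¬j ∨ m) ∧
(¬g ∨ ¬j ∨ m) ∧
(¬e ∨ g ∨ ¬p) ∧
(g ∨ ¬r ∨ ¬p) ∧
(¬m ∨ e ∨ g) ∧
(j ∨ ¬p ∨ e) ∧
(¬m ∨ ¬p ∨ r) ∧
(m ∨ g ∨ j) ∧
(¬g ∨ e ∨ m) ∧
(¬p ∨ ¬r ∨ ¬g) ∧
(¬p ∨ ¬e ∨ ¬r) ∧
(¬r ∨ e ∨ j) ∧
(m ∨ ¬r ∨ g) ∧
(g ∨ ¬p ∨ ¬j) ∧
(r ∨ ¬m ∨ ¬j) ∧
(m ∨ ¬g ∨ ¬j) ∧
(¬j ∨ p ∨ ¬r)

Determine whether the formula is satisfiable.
Yes

Yes, the formula is satisfiable.

One satisfying assignment is: e=True, p=False, r=True, g=False, j=False, m=True

Verification: With this assignment, all 24 clauses evaluate to true.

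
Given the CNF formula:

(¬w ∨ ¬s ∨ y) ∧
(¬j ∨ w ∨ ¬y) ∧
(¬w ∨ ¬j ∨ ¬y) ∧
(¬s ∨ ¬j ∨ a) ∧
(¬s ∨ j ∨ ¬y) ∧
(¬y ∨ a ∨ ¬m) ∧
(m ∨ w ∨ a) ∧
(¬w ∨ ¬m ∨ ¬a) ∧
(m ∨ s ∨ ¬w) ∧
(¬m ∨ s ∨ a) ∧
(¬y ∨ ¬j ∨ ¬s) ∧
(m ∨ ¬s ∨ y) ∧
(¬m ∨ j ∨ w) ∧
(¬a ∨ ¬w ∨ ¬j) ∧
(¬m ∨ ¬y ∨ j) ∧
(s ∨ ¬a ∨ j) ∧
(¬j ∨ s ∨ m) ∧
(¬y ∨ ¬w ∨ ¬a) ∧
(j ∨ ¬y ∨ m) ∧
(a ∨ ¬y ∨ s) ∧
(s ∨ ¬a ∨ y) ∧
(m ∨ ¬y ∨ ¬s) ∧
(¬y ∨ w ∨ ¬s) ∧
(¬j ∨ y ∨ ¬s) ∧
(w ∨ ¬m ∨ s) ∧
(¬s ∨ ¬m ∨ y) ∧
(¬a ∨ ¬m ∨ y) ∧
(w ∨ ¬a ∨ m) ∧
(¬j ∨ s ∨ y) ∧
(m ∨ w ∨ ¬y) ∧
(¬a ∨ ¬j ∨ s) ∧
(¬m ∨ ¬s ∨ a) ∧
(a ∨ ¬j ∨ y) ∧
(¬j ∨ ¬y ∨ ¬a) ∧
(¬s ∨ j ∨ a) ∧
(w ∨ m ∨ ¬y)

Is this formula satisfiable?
No

No, the formula is not satisfiable.

No assignment of truth values to the variables can make all 36 clauses true simultaneously.

The formula is UNSAT (unsatisfiable).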